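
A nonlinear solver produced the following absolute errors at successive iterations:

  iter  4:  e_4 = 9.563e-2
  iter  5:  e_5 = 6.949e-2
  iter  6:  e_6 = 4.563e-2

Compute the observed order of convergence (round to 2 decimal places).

p ≈ ln(e_6/e_5) / ln(e_5/e_4)
  = ln(4.563e-2/6.949e-2) / ln(6.949e-2/9.563e-2)
  = ln(0.656641) / ln(0.726655)
  = -0.42062 / -0.31930 ≈ 1.31732

1.32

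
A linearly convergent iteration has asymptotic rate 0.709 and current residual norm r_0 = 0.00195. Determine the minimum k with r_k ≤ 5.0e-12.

58

After k steps, r_k ≈ 0.00195·0.709^k.
Need 0.709^k ≤ 5.0e-12/0.00195 = 2.5641e-09.
k ≥ ln(2.5641e-09)/ln(0.709) = -19.7817/-0.34390 = 57.522.
Smallest integer k = 58.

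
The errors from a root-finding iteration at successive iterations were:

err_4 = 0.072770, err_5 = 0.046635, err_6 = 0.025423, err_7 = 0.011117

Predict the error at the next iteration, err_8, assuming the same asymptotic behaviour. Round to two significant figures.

3.6e-3

First estimate the order: p ≈ ln(err_7/err_6) / ln(err_6/err_5) = ln(0.011117/0.025423)/ln(0.025423/0.046635) = ln(0.437281)/ln(0.545148) ≈ 1.3634.
Then err_8 ≈ err_7·(err_7/err_6)^p = 0.011117·(0.437281)^1.3634 = 0.011117·0.323752 ≈ 0.003599.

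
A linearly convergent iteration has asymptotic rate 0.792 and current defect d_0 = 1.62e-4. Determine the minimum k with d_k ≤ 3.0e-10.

After k steps, d_k ≈ 1.62e-4·0.792^k.
Need 0.792^k ≤ 3.0e-10/1.62e-4 = 1.85185e-06.
k ≥ ln(1.85185e-06)/ln(0.792) = -13.1993/-0.23319 = 56.603.
Smallest integer k = 57.

57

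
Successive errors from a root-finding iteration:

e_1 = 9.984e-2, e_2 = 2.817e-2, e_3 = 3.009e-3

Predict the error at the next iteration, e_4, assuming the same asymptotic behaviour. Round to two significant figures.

First estimate the order: p ≈ ln(e_3/e_2) / ln(e_2/e_1) = ln(3.009e-3/2.817e-2)/ln(2.817e-2/9.984e-2) = ln(0.106816)/ln(0.282151) ≈ 1.7677.
Then e_4 ≈ e_3·(e_3/e_2)^p = 3.009e-3·(0.106816)^1.7677 = 3.009e-3·0.0191832 ≈ 5.772e-05.

5.8e-5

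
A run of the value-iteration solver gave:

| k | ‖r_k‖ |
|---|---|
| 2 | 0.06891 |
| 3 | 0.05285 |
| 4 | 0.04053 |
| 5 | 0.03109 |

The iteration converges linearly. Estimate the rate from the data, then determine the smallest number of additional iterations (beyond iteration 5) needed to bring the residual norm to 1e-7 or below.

Rate ρ ≈ ‖r_5‖/‖r_4‖ = 0.03109/0.04053 = 0.7671.
After j more steps, ‖r_{5+j}‖ ≈ 0.03109·ρ^j; need ρ^j ≤ 1e-7/0.03109 = 3.21647e-06.
j ≥ ln(3.21647e-06)/ln(0.7671) = -12.6472/-0.26514 = 47.700.
So 48 more iterations are needed.

48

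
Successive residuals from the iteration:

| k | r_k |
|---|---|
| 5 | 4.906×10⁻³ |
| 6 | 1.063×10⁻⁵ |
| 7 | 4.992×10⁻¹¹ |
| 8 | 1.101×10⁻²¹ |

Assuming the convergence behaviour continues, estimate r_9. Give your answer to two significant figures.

First estimate the order: p ≈ ln(r_8/r_7) / ln(r_7/r_6) = ln(1.101×10⁻²¹/4.992×10⁻¹¹)/ln(4.992×10⁻¹¹/1.063×10⁻⁵) = ln(2.20553e-11)/ln(4.69614e-06) ≈ 2.0000.
Then r_9 ≈ r_8·(r_8/r_7)^p = 1.101×10⁻²¹·(2.20553e-11)^2.0000 = 1.101×10⁻²¹·4.86436e-22 ≈ 5.356e-43.

5.4e-43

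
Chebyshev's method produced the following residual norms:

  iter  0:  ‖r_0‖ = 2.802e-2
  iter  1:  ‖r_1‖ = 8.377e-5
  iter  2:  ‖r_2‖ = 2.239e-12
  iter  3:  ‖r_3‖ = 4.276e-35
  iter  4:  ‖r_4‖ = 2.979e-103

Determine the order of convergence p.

3

Consecutive ratios: ‖r_4‖/‖r_3‖ = 2.979e-103/4.276e-35 = 6.96679e-69, ‖r_3‖/‖r_2‖ = 4.276e-35/2.239e-12 = 1.90978e-23.
p ≈ ln(6.96679e-69)/ln(1.90978e-23) = -156.9372/-52.3125 ≈ 3.00.
So the convergence is cubic (order 3).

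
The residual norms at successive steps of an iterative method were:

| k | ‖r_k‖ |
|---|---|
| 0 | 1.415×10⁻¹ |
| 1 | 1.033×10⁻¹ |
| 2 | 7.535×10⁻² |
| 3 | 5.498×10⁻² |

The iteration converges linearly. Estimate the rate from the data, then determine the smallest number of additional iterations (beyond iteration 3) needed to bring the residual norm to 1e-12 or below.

79

Rate ρ ≈ ‖r_3‖/‖r_2‖ = 5.498×10⁻²/7.535×10⁻² = 0.7297.
After j more steps, ‖r_{3+j}‖ ≈ 5.498×10⁻²·ρ^j; need ρ^j ≤ 1e-12/5.498×10⁻² = 1.81884e-11.
j ≥ ln(1.81884e-11)/ln(0.7297) = -24.7302/-0.31512 = 78.479.
So 79 more iterations are needed.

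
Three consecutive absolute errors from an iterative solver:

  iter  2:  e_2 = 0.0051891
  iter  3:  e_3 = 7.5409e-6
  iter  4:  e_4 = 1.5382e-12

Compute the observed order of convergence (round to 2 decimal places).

p ≈ ln(e_4/e_3) / ln(e_3/e_2)
  = ln(1.5382e-12/7.5409e-6) / ln(7.5409e-6/0.0051891)
  = ln(2.03981e-07) / ln(0.00145322)
  = -15.40524 / -6.53397 ≈ 2.35772

2.36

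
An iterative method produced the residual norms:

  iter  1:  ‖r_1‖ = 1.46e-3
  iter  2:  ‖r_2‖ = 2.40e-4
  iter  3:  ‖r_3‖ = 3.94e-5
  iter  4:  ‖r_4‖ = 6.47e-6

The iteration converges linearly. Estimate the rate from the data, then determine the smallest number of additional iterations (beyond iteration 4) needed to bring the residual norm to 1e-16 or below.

14

Rate ρ ≈ ‖r_4‖/‖r_3‖ = 6.47e-6/3.94e-5 = 0.1642.
After j more steps, ‖r_{4+j}‖ ≈ 6.47e-6·ρ^j; need ρ^j ≤ 1e-16/6.47e-6 = 1.5456e-11.
j ≥ ln(1.5456e-11)/ln(0.1642) = -24.8930/-1.80667 = 13.778.
So 14 more iterations are needed.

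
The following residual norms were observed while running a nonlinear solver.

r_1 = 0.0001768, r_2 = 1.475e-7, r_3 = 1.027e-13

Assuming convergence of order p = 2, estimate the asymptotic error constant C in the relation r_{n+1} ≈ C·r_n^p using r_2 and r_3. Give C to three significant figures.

4.72

C ≈ r_3 / r_2^2
  = 1.027e-13 / (1.475e-7)^2
  = 1.027e-13 / 2.17562e-14 ≈ 4.7205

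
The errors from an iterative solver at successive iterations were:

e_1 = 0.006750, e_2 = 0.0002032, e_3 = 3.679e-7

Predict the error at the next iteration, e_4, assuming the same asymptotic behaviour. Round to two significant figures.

4.2e-12

First estimate the order: p ≈ ln(e_3/e_2) / ln(e_2/e_1) = ln(3.679e-7/0.0002032)/ln(0.0002032/0.006750) = ln(0.00181053)/ln(0.0301037) ≈ 1.8024.
Then e_4 ≈ e_3·(e_3/e_2)^p = 3.679e-7·(0.00181053)^1.8024 = 3.679e-7·1.14148e-05 ≈ 4.2e-12.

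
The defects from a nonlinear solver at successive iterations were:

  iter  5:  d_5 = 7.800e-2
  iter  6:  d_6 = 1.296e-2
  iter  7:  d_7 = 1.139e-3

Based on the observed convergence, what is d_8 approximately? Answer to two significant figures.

4.2e-5

First estimate the order: p ≈ ln(d_7/d_6) / ln(d_6/d_5) = ln(1.139e-3/1.296e-2)/ln(1.296e-2/7.800e-2) = ln(0.0878858)/ln(0.166154) ≈ 1.3548.
Then d_8 ≈ d_7·(d_7/d_6)^p = 1.139e-3·(0.0878858)^1.3548 = 1.139e-3·0.0370869 ≈ 4.224e-05.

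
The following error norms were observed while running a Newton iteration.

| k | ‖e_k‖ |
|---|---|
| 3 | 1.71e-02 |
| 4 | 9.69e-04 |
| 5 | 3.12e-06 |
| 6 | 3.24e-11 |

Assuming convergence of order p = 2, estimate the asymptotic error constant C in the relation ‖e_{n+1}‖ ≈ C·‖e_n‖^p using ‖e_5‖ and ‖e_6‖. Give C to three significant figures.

C ≈ ‖e_6‖ / ‖e_5‖^2
  = 3.24e-11 / (3.12e-06)^2
  = 3.24e-11 / 9.7344e-12 ≈ 3.3284

3.33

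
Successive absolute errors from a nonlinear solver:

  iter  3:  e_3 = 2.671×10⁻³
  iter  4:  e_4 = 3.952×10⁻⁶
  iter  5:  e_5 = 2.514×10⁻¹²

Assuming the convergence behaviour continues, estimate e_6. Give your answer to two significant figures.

First estimate the order: p ≈ ln(e_5/e_4) / ln(e_4/e_3) = ln(2.514×10⁻¹²/3.952×10⁻⁶)/ln(3.952×10⁻⁶/2.671×10⁻³) = ln(6.36134e-07)/ln(0.0014796) ≈ 2.1897.
Then e_6 ≈ e_5·(e_5/e_4)^p = 2.514×10⁻¹²·(6.36134e-07)^2.1897 = 2.514×10⁻¹²·2.70166e-14 ≈ 6.792e-26.

6.8e-26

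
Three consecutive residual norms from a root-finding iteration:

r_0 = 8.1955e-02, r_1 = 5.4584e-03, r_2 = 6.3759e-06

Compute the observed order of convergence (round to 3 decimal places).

2.493

p ≈ ln(r_2/r_1) / ln(r_1/r_0)
  = ln(6.3759e-06/5.4584e-03) / ln(5.4584e-03/8.1955e-02)
  = ln(0.00116809) / ln(0.0666024)
  = -6.752385 / -2.709015 ≈ 2.492561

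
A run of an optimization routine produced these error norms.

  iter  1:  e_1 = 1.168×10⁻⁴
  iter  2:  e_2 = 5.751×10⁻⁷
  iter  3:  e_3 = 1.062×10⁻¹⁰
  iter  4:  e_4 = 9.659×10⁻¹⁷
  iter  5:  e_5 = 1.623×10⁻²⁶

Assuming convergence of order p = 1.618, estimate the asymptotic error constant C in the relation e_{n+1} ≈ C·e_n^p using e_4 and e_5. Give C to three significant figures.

1.33

C ≈ e_5 / e_4^1.618
  = 1.623×10⁻²⁶ / (9.659×10⁻¹⁷)^1.618
  = 1.623×10⁻²⁶ / 1.22355e-26 ≈ 1.3265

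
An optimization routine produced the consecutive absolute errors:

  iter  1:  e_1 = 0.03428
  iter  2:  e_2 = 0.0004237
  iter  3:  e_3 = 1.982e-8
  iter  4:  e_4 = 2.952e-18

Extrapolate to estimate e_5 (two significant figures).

1.5e-40

First estimate the order: p ≈ ln(e_4/e_3) / ln(e_3/e_2) = ln(2.952e-18/1.982e-8)/ln(1.982e-8/0.0004237) = ln(1.4894e-10)/ln(4.67784e-05) ≈ 2.2695.
Then e_5 ≈ e_4·(e_4/e_3)^p = 2.952e-18·(1.4894e-10)^2.2695 = 2.952e-18·4.98482e-23 ≈ 1.472e-40.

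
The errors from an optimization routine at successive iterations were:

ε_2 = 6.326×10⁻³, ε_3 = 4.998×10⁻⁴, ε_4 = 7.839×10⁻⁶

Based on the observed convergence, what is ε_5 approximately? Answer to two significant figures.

8.7e-9

First estimate the order: p ≈ ln(ε_4/ε_3) / ln(ε_3/ε_2) = ln(7.839×10⁻⁶/4.998×10⁻⁴)/ln(4.998×10⁻⁴/6.326×10⁻³) = ln(0.0156843)/ln(0.0790073) ≈ 1.6370.
Then ε_5 ≈ ε_4·(ε_4/ε_3)^p = 7.839×10⁻⁶·(0.0156843)^1.6370 = 7.839×10⁻⁶·0.00111167 ≈ 8.714e-09.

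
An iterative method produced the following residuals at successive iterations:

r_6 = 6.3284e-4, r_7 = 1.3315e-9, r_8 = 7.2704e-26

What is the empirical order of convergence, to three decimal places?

2.865

p ≈ ln(r_8/r_7) / ln(r_7/r_6)
  = ln(7.2704e-26/1.3315e-9) / ln(1.3315e-9/6.3284e-4)
  = ln(5.46031e-17) / ln(2.10401e-06)
  = -37.446441 / -13.071666 ≈ 2.864703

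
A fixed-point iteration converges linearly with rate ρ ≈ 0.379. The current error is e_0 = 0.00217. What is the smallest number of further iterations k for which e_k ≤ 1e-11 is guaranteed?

After k steps, e_k ≈ 0.00217·0.379^k.
Need 0.379^k ≤ 1e-11/0.00217 = 4.60829e-09.
k ≥ ln(4.60829e-09)/ln(0.379) = -19.1954/-0.97022 = 19.785.
Smallest integer k = 20.

20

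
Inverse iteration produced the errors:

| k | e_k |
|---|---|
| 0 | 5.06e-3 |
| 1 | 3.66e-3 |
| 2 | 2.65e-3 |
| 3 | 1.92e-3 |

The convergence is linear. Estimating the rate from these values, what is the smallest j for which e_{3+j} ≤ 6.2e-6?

Rate ρ ≈ e_3/e_2 = 1.92e-3/2.65e-3 = 0.7245.
After j more steps, e_{3+j} ≈ 1.92e-3·ρ^j; need ρ^j ≤ 6.2e-6/1.92e-3 = 0.00322917.
j ≥ ln(0.00322917)/ln(0.7245) = -5.7355/-0.32227 = 17.797.
So 18 more iterations are needed.

18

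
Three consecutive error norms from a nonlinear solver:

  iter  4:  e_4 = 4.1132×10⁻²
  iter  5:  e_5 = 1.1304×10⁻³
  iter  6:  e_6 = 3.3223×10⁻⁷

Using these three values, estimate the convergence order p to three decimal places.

2.263

p ≈ ln(e_6/e_5) / ln(e_5/e_4)
  = ln(3.3223×10⁻⁷/1.1304×10⁻³) / ln(1.1304×10⁻³/4.1132×10⁻²)
  = ln(0.000293905) / ln(0.0274823)
  = -8.132254 / -3.594213 ≈ 2.262597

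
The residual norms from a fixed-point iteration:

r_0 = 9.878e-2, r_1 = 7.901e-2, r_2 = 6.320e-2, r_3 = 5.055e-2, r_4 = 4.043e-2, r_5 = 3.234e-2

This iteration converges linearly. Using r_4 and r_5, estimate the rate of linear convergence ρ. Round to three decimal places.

0.800

ρ ≈ r_5/r_4 = 3.234e-2/4.043e-2 = 0.79990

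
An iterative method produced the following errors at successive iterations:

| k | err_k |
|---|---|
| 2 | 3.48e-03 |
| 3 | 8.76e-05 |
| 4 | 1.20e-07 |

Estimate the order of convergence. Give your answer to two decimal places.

p ≈ ln(err_4/err_3) / ln(err_3/err_2)
  = ln(1.20e-07/8.76e-05) / ln(8.76e-05/3.48e-03)
  = ln(0.00136986) / ln(0.0251724)
  = -6.59305 / -3.68201 ≈ 1.79061

1.79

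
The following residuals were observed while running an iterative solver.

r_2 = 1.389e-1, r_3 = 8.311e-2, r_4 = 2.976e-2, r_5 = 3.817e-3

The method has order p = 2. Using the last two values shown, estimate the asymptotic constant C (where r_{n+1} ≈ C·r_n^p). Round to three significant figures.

4.31

C ≈ r_5 / r_4^2
  = 3.817e-3 / (2.976e-2)^2
  = 3.817e-3 / 0.000885658 ≈ 4.3098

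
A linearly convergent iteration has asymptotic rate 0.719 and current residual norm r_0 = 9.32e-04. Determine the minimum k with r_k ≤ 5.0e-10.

44

After k steps, r_k ≈ 9.32e-04·0.719^k.
Need 0.719^k ≤ 5.0e-10/9.32e-04 = 5.36481e-07.
k ≥ ln(5.36481e-07)/ln(0.719) = -14.4382/-0.32989 = 43.767.
Smallest integer k = 44.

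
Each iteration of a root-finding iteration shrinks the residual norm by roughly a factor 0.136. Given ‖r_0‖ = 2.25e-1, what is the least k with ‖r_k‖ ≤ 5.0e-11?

12

After k steps, ‖r_k‖ ≈ 2.25e-1·0.136^k.
Need 0.136^k ≤ 5.0e-11/2.25e-1 = 2.22222e-10.
k ≥ ln(2.22222e-10)/ln(0.136) = -22.2273/-1.99510 = 11.141.
Smallest integer k = 12.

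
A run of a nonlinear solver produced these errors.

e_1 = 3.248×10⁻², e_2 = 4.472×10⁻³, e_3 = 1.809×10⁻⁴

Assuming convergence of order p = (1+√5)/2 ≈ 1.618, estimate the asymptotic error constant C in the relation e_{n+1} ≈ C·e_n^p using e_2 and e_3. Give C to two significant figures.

1.1

C ≈ e_3 / e_2^1.618
  = 1.809×10⁻⁴ / (4.472×10⁻³)^1.618
  = 1.809×10⁻⁴ / 0.000157947 ≈ 1.1453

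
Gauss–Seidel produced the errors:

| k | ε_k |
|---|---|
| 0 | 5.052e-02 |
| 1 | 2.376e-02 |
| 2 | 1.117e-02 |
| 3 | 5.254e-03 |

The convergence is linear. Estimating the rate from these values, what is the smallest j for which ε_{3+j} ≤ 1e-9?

21

Rate ρ ≈ ε_3/ε_2 = 5.254e-03/1.117e-02 = 0.4704.
After j more steps, ε_{3+j} ≈ 5.254e-03·ρ^j; need ρ^j ≤ 1e-9/5.254e-03 = 1.90331e-07.
j ≥ ln(1.90331e-07)/ln(0.4704) = -15.4745/-0.75417 = 20.519.
So 21 more iterations are needed.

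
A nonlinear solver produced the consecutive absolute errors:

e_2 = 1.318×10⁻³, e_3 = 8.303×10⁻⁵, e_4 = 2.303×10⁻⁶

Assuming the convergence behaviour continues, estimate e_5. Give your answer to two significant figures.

2.2e-8

First estimate the order: p ≈ ln(e_4/e_3) / ln(e_3/e_2) = ln(2.303×10⁻⁶/8.303×10⁻⁵)/ln(8.303×10⁻⁵/1.318×10⁻³) = ln(0.027737)/ln(0.062997) ≈ 1.2967.
Then e_5 ≈ e_4·(e_4/e_3)^p = 2.303×10⁻⁶·(0.027737)^1.2967 = 2.303×10⁻⁶·0.00957448 ≈ 2.205e-08.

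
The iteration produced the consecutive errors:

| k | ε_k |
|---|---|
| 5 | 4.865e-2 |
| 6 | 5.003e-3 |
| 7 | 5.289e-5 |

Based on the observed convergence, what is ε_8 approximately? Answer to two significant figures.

5.9e-9

First estimate the order: p ≈ ln(ε_7/ε_6) / ln(ε_6/ε_5) = ln(5.289e-5/5.003e-3)/ln(5.003e-3/4.865e-2) = ln(0.0105717)/ln(0.102837) ≈ 2.0002.
Then ε_8 ≈ ε_7·(ε_7/ε_6)^p = 5.289e-5·(0.0105717)^2.0002 = 5.289e-5·0.000111659 ≈ 5.906e-09.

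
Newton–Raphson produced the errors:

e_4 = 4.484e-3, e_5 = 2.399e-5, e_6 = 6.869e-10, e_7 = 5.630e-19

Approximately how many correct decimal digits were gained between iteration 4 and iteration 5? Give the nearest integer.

2

Digits gained ≈ log₁₀(e_4/e_5) = log₁₀(4.484e-3/2.399e-5) = log₁₀(186.911) ≈ 2.272.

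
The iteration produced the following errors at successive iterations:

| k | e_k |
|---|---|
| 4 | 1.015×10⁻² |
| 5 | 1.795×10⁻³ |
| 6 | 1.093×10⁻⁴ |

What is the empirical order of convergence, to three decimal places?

1.615

p ≈ ln(e_6/e_5) / ln(e_5/e_4)
  = ln(1.093×10⁻⁴/1.795×10⁻³) / ln(1.795×10⁻³/1.015×10⁻²)
  = ln(0.0608914) / ln(0.176847)
  = -2.798663 / -1.732470 ≈ 1.615418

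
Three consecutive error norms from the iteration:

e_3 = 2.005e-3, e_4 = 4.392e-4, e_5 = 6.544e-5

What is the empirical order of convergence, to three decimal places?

p ≈ ln(e_5/e_4) / ln(e_4/e_3)
  = ln(6.544e-5/4.392e-4) / ln(4.392e-4/2.005e-3)
  = ln(0.148998) / ln(0.219052)
  = -1.903822 / -1.518446 ≈ 1.253796

1.254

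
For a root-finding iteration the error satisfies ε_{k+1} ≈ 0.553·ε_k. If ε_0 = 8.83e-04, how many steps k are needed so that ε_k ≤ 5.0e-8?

17

After k steps, ε_k ≈ 8.83e-04·0.553^k.
Need 0.553^k ≤ 5.0e-8/8.83e-04 = 5.66251e-05.
k ≥ ln(5.66251e-05)/ln(0.553) = -9.7791/-0.59240 = 16.508.
Smallest integer k = 17.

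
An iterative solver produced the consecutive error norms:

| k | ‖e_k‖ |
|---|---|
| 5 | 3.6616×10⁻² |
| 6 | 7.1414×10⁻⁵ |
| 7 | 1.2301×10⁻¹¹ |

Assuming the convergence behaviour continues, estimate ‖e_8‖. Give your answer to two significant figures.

First estimate the order: p ≈ ln(‖e_7‖/‖e_6‖) / ln(‖e_6‖/‖e_5‖) = ln(1.2301×10⁻¹¹/7.1414×10⁻⁵)/ln(7.1414×10⁻⁵/3.6616×10⁻²) = ln(1.72249e-07)/ln(0.00195035) ≈ 2.4960.
Then ‖e_8‖ ≈ ‖e_7‖·(‖e_7‖/‖e_6‖)^p = 1.2301×10⁻¹¹·(1.72249e-07)^2.4960 = 1.2301×10⁻¹¹·1.31053e-17 ≈ 1.612e-28.

1.6e-28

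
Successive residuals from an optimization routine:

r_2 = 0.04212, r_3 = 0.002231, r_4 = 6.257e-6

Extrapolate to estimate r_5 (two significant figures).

4.9e-11

First estimate the order: p ≈ ln(r_4/r_3) / ln(r_3/r_2) = ln(6.257e-6/0.002231)/ln(0.002231/0.04212) = ln(0.00280457)/ln(0.0529677) ≈ 2.0001.
Then r_5 ≈ r_4·(r_4/r_3)^p = 6.257e-6·(0.00280457)^2.0001 = 6.257e-6·7.86099e-06 ≈ 4.919e-11.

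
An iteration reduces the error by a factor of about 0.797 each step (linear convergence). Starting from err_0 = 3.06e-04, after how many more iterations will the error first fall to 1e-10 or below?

After k steps, err_k ≈ 3.06e-04·0.797^k.
Need 0.797^k ≤ 1e-10/3.06e-04 = 3.26797e-07.
k ≥ ln(3.26797e-07)/ln(0.797) = -14.9339/-0.22690 = 65.817.
Smallest integer k = 66.

66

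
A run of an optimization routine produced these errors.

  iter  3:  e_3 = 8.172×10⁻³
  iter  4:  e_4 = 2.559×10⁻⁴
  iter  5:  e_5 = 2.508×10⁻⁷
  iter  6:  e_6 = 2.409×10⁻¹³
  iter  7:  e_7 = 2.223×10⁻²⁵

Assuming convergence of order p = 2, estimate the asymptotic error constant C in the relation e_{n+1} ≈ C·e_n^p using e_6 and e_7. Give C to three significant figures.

3.83

C ≈ e_7 / e_6^2
  = 2.223×10⁻²⁵ / (2.409×10⁻¹³)^2
  = 2.223×10⁻²⁵ / 5.80328e-26 ≈ 3.8306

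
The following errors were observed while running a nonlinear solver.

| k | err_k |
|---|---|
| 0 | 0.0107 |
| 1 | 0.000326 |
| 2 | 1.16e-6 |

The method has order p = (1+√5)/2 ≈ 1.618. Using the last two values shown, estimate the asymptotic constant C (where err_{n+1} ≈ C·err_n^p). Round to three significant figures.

0.508

C ≈ err_2 / err_1^1.618
  = 1.16e-6 / (0.000326)^1.618
  = 1.16e-6 / 2.28237e-06 ≈ 0.50824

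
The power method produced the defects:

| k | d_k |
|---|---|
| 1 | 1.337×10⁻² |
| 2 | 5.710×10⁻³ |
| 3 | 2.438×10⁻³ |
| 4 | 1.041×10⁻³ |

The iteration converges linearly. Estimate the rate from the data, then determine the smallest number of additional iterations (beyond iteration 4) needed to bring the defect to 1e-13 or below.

28

Rate ρ ≈ d_4/d_3 = 1.041×10⁻³/2.438×10⁻³ = 0.4270.
After j more steps, d_{4+j} ≈ 1.041×10⁻³·ρ^j; need ρ^j ≤ 1e-13/1.041×10⁻³ = 9.60615e-11.
j ≥ ln(9.60615e-11)/ln(0.4270) = -23.0660/-0.85097 = 27.106.
So 28 more iterations are needed.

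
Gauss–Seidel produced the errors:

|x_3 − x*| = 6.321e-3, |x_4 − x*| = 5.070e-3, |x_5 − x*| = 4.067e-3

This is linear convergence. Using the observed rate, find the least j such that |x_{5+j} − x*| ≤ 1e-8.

59

Rate ρ ≈ |x_5 − x*|/|x_4 − x*| = 4.067e-3/5.070e-3 = 0.8022.
After j more steps, |x_{5+j} − x*| ≈ 4.067e-3·ρ^j; need ρ^j ≤ 1e-8/4.067e-3 = 2.45881e-06.
j ≥ ln(2.45881e-06)/ln(0.8022) = -12.9158/-0.22040 = 58.602.
So 59 more iterations are needed.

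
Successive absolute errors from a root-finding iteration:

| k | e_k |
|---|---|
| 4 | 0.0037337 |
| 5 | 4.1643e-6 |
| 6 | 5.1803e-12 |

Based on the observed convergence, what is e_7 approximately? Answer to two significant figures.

First estimate the order: p ≈ ln(e_6/e_5) / ln(e_5/e_4) = ln(5.1803e-12/4.1643e-6)/ln(4.1643e-6/0.0037337) = ln(1.24398e-06)/ln(0.00111533) ≈ 2.0000.
Then e_7 ≈ e_6·(e_6/e_5)^p = 5.1803e-12·(1.24398e-06)^2.0000 = 5.1803e-12·1.54749e-12 ≈ 8.016e-24.

8.0e-24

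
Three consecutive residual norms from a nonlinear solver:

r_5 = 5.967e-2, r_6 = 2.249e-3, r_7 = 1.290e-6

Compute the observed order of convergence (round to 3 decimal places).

p ≈ ln(r_7/r_6) / ln(r_6/r_5)
  = ln(1.290e-6/2.249e-3) / ln(2.249e-3/5.967e-2)
  = ln(0.000573588) / ln(0.0376906)
  = -7.463599 / -3.278345 ≈ 2.276636

2.277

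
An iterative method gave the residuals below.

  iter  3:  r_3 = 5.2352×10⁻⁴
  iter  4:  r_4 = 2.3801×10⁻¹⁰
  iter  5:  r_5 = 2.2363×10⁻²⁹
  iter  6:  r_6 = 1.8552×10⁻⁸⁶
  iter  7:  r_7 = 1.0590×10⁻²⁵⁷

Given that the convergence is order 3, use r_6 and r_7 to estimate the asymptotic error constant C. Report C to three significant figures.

C ≈ r_7 / r_6^3
  = 1.0590×10⁻²⁵⁷ / (1.8552×10⁻⁸⁶)^3
  = 1.0590×10⁻²⁵⁷ / 6.38517e-258 ≈ 1.6585

1.66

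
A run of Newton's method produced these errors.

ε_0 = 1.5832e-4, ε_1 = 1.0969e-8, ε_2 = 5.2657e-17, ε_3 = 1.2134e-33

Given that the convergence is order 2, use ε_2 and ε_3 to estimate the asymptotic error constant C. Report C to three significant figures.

C ≈ ε_3 / ε_2^2
  = 1.2134e-33 / (5.2657e-17)^2
  = 1.2134e-33 / 2.77276e-33 ≈ 0.43761

0.438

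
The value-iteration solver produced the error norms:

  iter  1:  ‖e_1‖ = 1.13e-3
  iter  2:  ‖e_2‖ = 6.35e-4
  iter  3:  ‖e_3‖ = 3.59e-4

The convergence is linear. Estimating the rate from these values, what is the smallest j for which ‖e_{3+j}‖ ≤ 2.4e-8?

Rate ρ ≈ ‖e_3‖/‖e_2‖ = 3.59e-4/6.35e-4 = 0.5654.
After j more steps, ‖e_{3+j}‖ ≈ 3.59e-4·ρ^j; need ρ^j ≤ 2.4e-8/3.59e-4 = 6.68524e-05.
j ≥ ln(6.68524e-05)/ln(0.5654) = -9.6130/-0.57022 = 16.858.
So 17 more iterations are needed.

17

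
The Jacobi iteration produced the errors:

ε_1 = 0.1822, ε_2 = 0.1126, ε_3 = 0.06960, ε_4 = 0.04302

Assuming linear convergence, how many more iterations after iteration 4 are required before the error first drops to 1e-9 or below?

Rate ρ ≈ ε_4/ε_3 = 0.04302/0.06960 = 0.6181.
After j more steps, ε_{4+j} ≈ 0.04302·ρ^j; need ρ^j ≤ 1e-9/0.04302 = 2.3245e-08.
j ≥ ln(2.3245e-08)/ln(0.6181) = -17.5772/-0.48111 = 36.535.
So 37 more iterations are needed.

37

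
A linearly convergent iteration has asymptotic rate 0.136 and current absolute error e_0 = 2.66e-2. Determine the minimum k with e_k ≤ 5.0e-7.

6

After k steps, e_k ≈ 2.66e-2·0.136^k.
Need 0.136^k ≤ 5.0e-7/2.66e-2 = 1.8797e-05.
k ≥ ln(1.8797e-05)/ln(0.136) = -10.8818/-1.99510 = 5.454.
Smallest integer k = 6.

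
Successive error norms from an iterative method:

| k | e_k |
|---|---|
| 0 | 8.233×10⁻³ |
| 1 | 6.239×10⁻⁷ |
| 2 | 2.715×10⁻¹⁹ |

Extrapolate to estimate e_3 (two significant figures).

2.2e-56

First estimate the order: p ≈ ln(e_2/e_1) / ln(e_1/e_0) = ln(2.715×10⁻¹⁹/6.239×10⁻⁷)/ln(6.239×10⁻⁷/8.233×10⁻³) = ln(4.35166e-13)/ln(7.57804e-05) ≈ 3.0000.
Then e_3 ≈ e_2·(e_2/e_1)^p = 2.715×10⁻¹⁹·(4.35166e-13)^3.0000 = 2.715×10⁻¹⁹·8.24071e-38 ≈ 2.237e-56.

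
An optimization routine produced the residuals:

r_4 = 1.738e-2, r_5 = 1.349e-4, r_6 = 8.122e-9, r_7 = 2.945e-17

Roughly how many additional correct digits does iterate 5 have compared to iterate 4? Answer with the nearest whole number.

Digits gained ≈ log₁₀(r_4/r_5) = log₁₀(1.738e-2/1.349e-4) = log₁₀(128.836) ≈ 2.110.

2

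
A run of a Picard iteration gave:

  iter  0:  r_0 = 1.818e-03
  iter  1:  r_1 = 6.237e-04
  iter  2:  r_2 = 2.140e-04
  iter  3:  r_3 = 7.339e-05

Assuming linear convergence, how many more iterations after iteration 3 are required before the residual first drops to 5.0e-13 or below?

18

Rate ρ ≈ r_3/r_2 = 7.339e-05/2.140e-04 = 0.3429.
After j more steps, r_{3+j} ≈ 7.339e-05·ρ^j; need ρ^j ≤ 5.0e-13/7.339e-05 = 6.81292e-09.
j ≥ ln(6.81292e-09)/ln(0.3429) = -18.8044/-1.07032 = 17.569.
So 18 more iterations are needed.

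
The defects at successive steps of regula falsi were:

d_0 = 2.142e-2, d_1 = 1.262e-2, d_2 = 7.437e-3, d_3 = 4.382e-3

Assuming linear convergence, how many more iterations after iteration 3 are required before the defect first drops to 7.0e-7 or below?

Rate ρ ≈ d_3/d_2 = 4.382e-3/7.437e-3 = 0.5892.
After j more steps, d_{3+j} ≈ 4.382e-3·ρ^j; need ρ^j ≤ 7.0e-7/4.382e-3 = 0.000159744.
j ≥ ln(0.000159744)/ln(0.5892) = -8.7419/-0.52899 = 16.526.
So 17 more iterations are needed.

17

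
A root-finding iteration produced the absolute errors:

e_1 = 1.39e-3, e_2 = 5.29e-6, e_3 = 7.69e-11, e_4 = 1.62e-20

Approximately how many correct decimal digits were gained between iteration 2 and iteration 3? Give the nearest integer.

Digits gained ≈ log₁₀(e_2/e_3) = log₁₀(5.29e-6/7.69e-11) = log₁₀(68790.6) ≈ 4.838.

5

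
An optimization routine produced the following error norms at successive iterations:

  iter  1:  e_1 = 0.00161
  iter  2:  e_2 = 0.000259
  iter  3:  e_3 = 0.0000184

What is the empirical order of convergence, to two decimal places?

1.45

p ≈ ln(e_3/e_2) / ln(e_2/e_1)
  = ln(0.0000184/0.000259) / ln(0.000259/0.00161)
  = ln(0.0710425) / ln(0.16087)
  = -2.64448 / -1.82716 ≈ 1.44732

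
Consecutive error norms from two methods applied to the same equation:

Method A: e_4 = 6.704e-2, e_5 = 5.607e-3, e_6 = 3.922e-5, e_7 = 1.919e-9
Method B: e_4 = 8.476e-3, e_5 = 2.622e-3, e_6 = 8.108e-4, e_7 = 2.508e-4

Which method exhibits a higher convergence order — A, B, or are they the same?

Method A: p ≈ ln(1.919e-9/3.922e-5)/ln(3.922e-5/5.607e-3) ≈ 2.00.
Method B: p ≈ ln(2.508e-4/8.108e-4)/ln(8.108e-4/2.622e-3) ≈ 1.00.
Method A has the higher order (≈2.0 vs ≈1.0).

A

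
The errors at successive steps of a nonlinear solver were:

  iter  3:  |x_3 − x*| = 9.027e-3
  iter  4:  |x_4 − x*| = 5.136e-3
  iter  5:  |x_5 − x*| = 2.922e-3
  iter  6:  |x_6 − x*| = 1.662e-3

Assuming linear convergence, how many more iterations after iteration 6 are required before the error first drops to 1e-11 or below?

Rate ρ ≈ |x_6 − x*|/|x_5 − x*| = 1.662e-3/2.922e-3 = 0.5688.
After j more steps, |x_{6+j} − x*| ≈ 1.662e-3·ρ^j; need ρ^j ≤ 1e-11/1.662e-3 = 6.01685e-09.
j ≥ ln(6.01685e-09)/ln(0.5688) = -18.9287/-0.56423 = 33.548.
So 34 more iterations are needed.

34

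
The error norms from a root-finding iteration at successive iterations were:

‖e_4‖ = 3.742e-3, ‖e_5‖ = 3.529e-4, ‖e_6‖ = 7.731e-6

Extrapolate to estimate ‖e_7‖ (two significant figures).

1.6e-8

First estimate the order: p ≈ ln(‖e_6‖/‖e_5‖) / ln(‖e_5‖/‖e_4‖) = ln(7.731e-6/3.529e-4)/ln(3.529e-4/3.742e-3) = ln(0.0219071)/ln(0.0943079) ≈ 1.6182.
Then ‖e_7‖ ≈ ‖e_6‖·(‖e_6‖/‖e_5‖)^p = 7.731e-6·(0.0219071)^1.6182 = 7.731e-6·0.00206412 ≈ 1.596e-08.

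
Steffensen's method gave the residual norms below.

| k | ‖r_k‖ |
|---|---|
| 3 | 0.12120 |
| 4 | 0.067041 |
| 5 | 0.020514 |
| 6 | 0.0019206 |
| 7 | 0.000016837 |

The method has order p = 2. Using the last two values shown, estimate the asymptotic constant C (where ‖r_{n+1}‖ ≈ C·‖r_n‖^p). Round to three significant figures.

C ≈ ‖r_7‖ / ‖r_6‖^2
  = 0.000016837 / (0.0019206)^2
  = 0.000016837 / 3.6887e-06 ≈ 4.5645

4.56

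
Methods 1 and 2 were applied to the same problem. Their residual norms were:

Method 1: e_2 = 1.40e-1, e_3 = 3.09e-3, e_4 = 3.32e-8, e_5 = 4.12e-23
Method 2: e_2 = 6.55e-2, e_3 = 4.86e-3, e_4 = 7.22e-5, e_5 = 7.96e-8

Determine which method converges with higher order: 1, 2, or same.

1

Method 1: p ≈ ln(4.12e-23/3.32e-8)/ln(3.32e-8/3.09e-3) ≈ 3.00.
Method 2: p ≈ ln(7.96e-8/7.22e-5)/ln(7.22e-5/4.86e-3) ≈ 1.62.
Method 1 has the higher order (≈3.0 vs ≈1.6).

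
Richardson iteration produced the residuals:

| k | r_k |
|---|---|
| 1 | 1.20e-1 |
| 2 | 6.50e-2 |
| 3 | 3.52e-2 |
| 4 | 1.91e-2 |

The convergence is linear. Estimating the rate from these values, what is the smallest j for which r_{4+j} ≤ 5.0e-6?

Rate ρ ≈ r_4/r_3 = 1.91e-2/3.52e-2 = 0.5426.
After j more steps, r_{4+j} ≈ 1.91e-2·ρ^j; need ρ^j ≤ 5.0e-6/1.91e-2 = 0.00026178.
j ≥ ln(0.00026178)/ln(0.5426) = -8.2480/-0.61138 = 13.491.
So 14 more iterations are needed.

14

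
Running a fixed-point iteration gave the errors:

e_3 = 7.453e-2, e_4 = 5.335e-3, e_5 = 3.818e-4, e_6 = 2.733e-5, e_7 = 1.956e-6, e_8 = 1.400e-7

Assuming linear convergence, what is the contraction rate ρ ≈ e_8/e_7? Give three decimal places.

0.072

ρ ≈ e_8/e_7 = 1.400e-7/1.956e-6 = 0.07157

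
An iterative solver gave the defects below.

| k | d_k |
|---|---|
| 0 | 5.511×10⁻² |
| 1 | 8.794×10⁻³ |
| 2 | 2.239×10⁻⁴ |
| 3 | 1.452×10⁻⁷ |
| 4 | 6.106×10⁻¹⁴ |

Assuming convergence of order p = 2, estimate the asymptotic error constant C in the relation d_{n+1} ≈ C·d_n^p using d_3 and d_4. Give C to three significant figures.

2.90

C ≈ d_4 / d_3^2
  = 6.106×10⁻¹⁴ / (1.452×10⁻⁷)^2
  = 6.106×10⁻¹⁴ / 2.1083e-14 ≈ 2.8962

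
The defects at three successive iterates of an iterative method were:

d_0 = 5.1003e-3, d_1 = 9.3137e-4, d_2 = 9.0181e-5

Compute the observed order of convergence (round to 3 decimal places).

1.373

p ≈ ln(d_2/d_1) / ln(d_1/d_0)
  = ln(9.0181e-5/9.3137e-4) / ln(9.3137e-4/5.1003e-3)
  = ln(0.0968262) / ln(0.182611)
  = -2.334838 / -1.700397 ≈ 1.373113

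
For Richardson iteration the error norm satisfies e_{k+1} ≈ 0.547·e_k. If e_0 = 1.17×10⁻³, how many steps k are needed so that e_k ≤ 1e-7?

16

After k steps, e_k ≈ 1.17×10⁻³·0.547^k.
Need 0.547^k ≤ 1e-7/1.17×10⁻³ = 8.54701e-05.
k ≥ ln(8.54701e-05)/ln(0.547) = -9.3673/-0.60331 = 15.527.
Smallest integer k = 16.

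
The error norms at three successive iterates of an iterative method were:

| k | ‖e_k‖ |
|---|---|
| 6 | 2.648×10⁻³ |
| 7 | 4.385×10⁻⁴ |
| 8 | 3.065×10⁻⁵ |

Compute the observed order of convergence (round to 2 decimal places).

1.48

p ≈ ln(‖e_8‖/‖e_7‖) / ln(‖e_7‖/‖e_6‖)
  = ln(3.065×10⁻⁵/4.385×10⁻⁴) / ln(4.385×10⁻⁴/2.648×10⁻³)
  = ln(0.0698974) / ln(0.165597)
  = -2.66073 / -1.79820 ≈ 1.47966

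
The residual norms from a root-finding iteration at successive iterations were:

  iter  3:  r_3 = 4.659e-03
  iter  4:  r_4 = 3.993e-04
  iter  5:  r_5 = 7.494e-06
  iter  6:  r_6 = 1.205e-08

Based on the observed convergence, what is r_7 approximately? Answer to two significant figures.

First estimate the order: p ≈ ln(r_6/r_5) / ln(r_5/r_4) = ln(1.205e-08/7.494e-06)/ln(7.494e-06/3.993e-04) = ln(0.00160795)/ln(0.0187678) ≈ 1.6181.
Then r_7 ≈ r_6·(r_6/r_5)^p = 1.205e-08·(0.00160795)^1.6181 = 1.205e-08·3.01627e-05 ≈ 3.635e-13.

3.6e-13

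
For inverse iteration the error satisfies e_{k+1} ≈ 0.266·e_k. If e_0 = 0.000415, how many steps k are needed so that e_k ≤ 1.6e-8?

After k steps, e_k ≈ 0.000415·0.266^k.
Need 0.266^k ≤ 1.6e-8/0.000415 = 3.85542e-05.
k ≥ ln(3.85542e-05)/ln(0.266) = -10.1634/-1.32426 = 7.675.
Smallest integer k = 8.

8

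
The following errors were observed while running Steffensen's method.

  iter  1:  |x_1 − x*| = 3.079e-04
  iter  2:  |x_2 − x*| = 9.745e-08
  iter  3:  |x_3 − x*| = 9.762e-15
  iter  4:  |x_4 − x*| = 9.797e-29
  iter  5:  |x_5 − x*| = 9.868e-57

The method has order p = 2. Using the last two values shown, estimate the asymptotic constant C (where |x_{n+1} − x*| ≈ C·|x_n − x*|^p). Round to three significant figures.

1.03

C ≈ |x_5 − x*| / |x_4 − x*|^2
  = 9.868e-57 / (9.797e-29)^2
  = 9.868e-57 / 9.59812e-57 ≈ 1.0281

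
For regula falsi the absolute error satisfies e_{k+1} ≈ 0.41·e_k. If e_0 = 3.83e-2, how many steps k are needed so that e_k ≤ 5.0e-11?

After k steps, e_k ≈ 3.83e-2·0.41^k.
Need 0.41^k ≤ 5.0e-11/3.83e-2 = 1.30548e-09.
k ≥ ln(1.30548e-09)/ln(0.41) = -20.4567/-0.89160 = 22.944.
Smallest integer k = 23.

23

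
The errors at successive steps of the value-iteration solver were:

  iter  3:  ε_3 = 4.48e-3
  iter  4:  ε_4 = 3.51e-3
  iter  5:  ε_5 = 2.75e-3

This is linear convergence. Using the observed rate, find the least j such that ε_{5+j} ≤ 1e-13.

Rate ρ ≈ ε_5/ε_4 = 2.75e-3/3.51e-3 = 0.7835.
After j more steps, ε_{5+j} ≈ 2.75e-3·ρ^j; need ρ^j ≤ 1e-13/2.75e-3 = 3.63636e-11.
j ≥ ln(3.63636e-11)/ln(0.7835) = -24.0375/-0.24398 = 98.522.
So 99 more iterations are needed.

99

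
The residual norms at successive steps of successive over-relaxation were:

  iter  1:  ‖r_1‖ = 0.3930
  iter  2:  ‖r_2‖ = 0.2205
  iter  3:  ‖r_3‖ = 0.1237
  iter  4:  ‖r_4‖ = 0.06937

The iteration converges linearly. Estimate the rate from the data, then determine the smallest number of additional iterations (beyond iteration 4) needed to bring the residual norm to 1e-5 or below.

16

Rate ρ ≈ ‖r_4‖/‖r_3‖ = 0.06937/0.1237 = 0.5608.
After j more steps, ‖r_{4+j}‖ ≈ 0.06937·ρ^j; need ρ^j ≤ 1e-5/0.06937 = 0.000144155.
j ≥ ln(0.000144155)/ln(0.5608) = -8.8446/-0.57839 = 15.292.
So 16 more iterations are needed.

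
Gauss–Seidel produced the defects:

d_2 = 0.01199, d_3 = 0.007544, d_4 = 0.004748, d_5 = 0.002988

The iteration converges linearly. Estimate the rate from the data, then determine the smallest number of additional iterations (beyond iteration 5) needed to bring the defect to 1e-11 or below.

43

Rate ρ ≈ d_5/d_4 = 0.002988/0.004748 = 0.6293.
After j more steps, d_{5+j} ≈ 0.002988·ρ^j; need ρ^j ≤ 1e-11/0.002988 = 3.34672e-09.
j ≥ ln(3.34672e-09)/ln(0.6293) = -19.5153/-0.46315 = 42.136.
So 43 more iterations are needed.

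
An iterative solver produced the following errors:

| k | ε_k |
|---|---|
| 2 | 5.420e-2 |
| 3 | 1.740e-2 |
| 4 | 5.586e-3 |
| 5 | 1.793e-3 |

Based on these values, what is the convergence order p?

Consecutive ratios: ε_5/ε_4 = 1.793e-3/5.586e-3 = 0.320981, ε_4/ε_3 = 5.586e-3/1.740e-2 = 0.321034.
p ≈ ln(0.320981)/ln(0.321034) = -1.1364/-1.1362 ≈ 1.00.
So the convergence is linear (order 1).

1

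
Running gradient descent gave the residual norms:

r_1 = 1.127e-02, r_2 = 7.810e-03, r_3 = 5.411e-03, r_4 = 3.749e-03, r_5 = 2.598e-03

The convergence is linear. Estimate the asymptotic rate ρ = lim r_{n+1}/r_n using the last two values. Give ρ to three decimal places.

ρ ≈ r_5/r_4 = 2.598e-03/3.749e-03 = 0.69298

0.693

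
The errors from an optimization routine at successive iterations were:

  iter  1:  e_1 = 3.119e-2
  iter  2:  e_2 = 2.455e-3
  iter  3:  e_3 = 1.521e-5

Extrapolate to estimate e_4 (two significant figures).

First estimate the order: p ≈ ln(e_3/e_2) / ln(e_2/e_1) = ln(1.521e-5/2.455e-3)/ln(2.455e-3/3.119e-2) = ln(0.00619552)/ln(0.0787111) ≈ 2.0000.
Then e_4 ≈ e_3·(e_3/e_2)^p = 1.521e-5·(0.00619552)^2.0000 = 1.521e-5·3.83845e-05 ≈ 5.838e-10.

5.8e-10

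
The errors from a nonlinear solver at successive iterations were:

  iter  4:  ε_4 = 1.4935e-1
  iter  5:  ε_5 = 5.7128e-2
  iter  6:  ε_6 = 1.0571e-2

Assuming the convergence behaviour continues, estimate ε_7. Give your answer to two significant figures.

5.5e-4

First estimate the order: p ≈ ln(ε_6/ε_5) / ln(ε_5/ε_4) = ln(1.0571e-2/5.7128e-2)/ln(5.7128e-2/1.4935e-1) = ln(0.185041)/ln(0.382511) ≈ 1.7557.
Then ε_7 ≈ ε_6·(ε_6/ε_5)^p = 1.0571e-2·(0.185041)^1.7557 = 1.0571e-2·0.0517062 ≈ 0.0005466.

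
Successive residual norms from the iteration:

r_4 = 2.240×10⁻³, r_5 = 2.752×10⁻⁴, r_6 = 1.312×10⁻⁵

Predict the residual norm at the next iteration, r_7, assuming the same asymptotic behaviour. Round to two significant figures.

First estimate the order: p ≈ ln(r_6/r_5) / ln(r_5/r_4) = ln(1.312×10⁻⁵/2.752×10⁻⁴)/ln(2.752×10⁻⁴/2.240×10⁻³) = ln(0.0476744)/ln(0.122857) ≈ 1.4515.
Then r_7 ≈ r_6·(r_6/r_5)^p = 1.312×10⁻⁵·(0.0476744)^1.4515 = 1.312×10⁻⁵·0.0120651 ≈ 1.583e-07.

1.6e-7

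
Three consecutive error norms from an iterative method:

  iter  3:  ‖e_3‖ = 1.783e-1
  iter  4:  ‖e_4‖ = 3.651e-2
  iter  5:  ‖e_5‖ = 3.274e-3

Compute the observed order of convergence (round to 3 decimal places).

p ≈ ln(‖e_5‖/‖e_4‖) / ln(‖e_4‖/‖e_3‖)
  = ln(3.274e-3/3.651e-2) / ln(3.651e-2/1.783e-1)
  = ln(0.0896741) / ln(0.204767)
  = -2.411573 / -1.585883 ≈ 1.520650

1.521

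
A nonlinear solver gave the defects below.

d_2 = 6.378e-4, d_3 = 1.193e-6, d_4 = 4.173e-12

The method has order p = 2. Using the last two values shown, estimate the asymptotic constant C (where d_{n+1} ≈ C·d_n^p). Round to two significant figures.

2.9

C ≈ d_4 / d_3^2
  = 4.173e-12 / (1.193e-6)^2
  = 4.173e-12 / 1.42325e-12 ≈ 2.932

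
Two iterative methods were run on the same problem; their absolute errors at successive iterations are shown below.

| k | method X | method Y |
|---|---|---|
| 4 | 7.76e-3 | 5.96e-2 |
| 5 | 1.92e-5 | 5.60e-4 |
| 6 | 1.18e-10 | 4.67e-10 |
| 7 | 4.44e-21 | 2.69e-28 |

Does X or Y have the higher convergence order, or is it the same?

Method X: p ≈ ln(4.44e-21/1.18e-10)/ln(1.18e-10/1.92e-5) ≈ 2.00.
Method Y: p ≈ ln(2.69e-28/4.67e-10)/ln(4.67e-10/5.60e-4) ≈ 3.00.
Method Y has the higher order (≈3.0 vs ≈2.0).

Y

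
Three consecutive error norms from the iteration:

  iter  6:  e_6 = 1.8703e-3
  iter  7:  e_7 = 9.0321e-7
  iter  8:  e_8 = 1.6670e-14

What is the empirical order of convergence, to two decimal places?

p ≈ ln(e_8/e_7) / ln(e_7/e_6)
  = ln(1.6670e-14/9.0321e-7) / ln(9.0321e-7/1.8703e-3)
  = ln(1.84564e-08) / ln(0.000482923)
  = -17.80785 / -7.63565 ≈ 2.33220

2.33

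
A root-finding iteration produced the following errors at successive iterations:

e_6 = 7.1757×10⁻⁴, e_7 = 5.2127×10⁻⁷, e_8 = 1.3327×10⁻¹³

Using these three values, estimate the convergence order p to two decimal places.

p ≈ ln(e_8/e_7) / ln(e_7/e_6)
  = ln(1.3327×10⁻¹³/5.2127×10⁻⁷) / ln(5.2127×10⁻⁷/7.1757×10⁻⁴)
  = ln(2.55664e-07) / ln(0.000726438)
  = -15.17940 / -7.22736 ≈ 2.10027

2.10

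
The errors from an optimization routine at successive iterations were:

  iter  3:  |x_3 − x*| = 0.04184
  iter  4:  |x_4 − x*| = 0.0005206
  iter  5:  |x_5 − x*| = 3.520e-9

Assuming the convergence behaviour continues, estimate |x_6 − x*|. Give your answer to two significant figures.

3.3e-23

First estimate the order: p ≈ ln(|x_5 − x*|/|x_4 − x*|) / ln(|x_4 − x*|/|x_3 − x*|) = ln(3.520e-9/0.0005206)/ln(0.0005206/0.04184) = ln(6.76143e-06)/ln(0.0124426) ≈ 2.7138.
Then |x_6 − x*| ≈ |x_5 − x*|·(|x_5 − x*|/|x_4 − x*|)^p = 3.520e-9·(6.76143e-06)^2.7138 = 3.520e-9·9.32736e-15 ≈ 3.283e-23.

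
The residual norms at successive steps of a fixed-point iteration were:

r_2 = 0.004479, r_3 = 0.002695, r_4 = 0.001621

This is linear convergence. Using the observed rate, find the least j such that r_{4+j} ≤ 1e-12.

Rate ρ ≈ r_4/r_3 = 0.001621/0.002695 = 0.6015.
After j more steps, r_{4+j} ≈ 0.001621·ρ^j; need ρ^j ≤ 1e-12/0.001621 = 6.16903e-10.
j ≥ ln(6.16903e-10)/ln(0.6015) = -21.2063/-0.50833 = 41.718.
So 42 more iterations are needed.

42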